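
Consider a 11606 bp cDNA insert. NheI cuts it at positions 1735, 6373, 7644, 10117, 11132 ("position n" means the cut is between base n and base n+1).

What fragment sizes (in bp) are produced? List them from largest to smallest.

Linear molecule, 5 cuts → 6 fragments:
  1735 − 0 = 1735 bp
  6373 − 1735 = 4638 bp
  7644 − 6373 = 1271 bp
  10117 − 7644 = 2473 bp
  11132 − 10117 = 1015 bp
  11606 − 11132 = 474 bp
Sorted largest to smallest: 4638, 2473, 1735, 1271, 1015, 474 bp.

4638, 2473, 1735, 1271, 1015, 474 bp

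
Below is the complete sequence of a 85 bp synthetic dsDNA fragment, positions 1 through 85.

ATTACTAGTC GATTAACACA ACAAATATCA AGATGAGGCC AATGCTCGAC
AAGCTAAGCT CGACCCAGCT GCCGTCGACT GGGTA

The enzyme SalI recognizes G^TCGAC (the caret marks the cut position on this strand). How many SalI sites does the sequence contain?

GTCGAC occurs starting at position 74.
SalI cuts at 1 site.

1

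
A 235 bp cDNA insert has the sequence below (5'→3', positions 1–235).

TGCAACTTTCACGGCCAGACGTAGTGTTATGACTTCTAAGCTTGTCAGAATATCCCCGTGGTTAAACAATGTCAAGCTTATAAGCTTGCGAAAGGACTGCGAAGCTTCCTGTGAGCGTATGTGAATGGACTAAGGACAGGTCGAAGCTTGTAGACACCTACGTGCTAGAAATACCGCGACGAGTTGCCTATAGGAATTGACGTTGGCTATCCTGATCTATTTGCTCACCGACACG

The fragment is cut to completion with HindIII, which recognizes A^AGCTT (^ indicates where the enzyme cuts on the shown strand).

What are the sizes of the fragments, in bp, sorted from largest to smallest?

HindIII sites (AAGCTT) start at positions 38, 74, 82, 102, 144.
HindIII cuts after the first base of each site, so after positions 38, 74, 82, 102, 144.
Linear molecule, 5 cuts → 6 fragments:
  1–38 → 38 bp
  39–74 → 36 bp
  75–82 → 8 bp
  83–102 → 20 bp
  103–144 → 42 bp
  145–235 → 91 bp
Sorted largest to smallest: 91, 42, 38, 36, 20, 8 bp.

91, 42, 38, 36, 20, 8 bp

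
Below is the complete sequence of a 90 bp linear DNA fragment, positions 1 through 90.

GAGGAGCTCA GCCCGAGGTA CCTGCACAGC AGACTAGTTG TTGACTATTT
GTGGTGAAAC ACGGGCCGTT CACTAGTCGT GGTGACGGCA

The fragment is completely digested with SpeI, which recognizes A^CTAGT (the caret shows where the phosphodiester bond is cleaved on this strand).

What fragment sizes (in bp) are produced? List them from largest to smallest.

SpeI sites (ACTAGT) start at positions 33, 72.
SpeI cuts after the first base of each site, so after positions 33, 72.
Linear molecule, 2 cuts → 3 fragments:
  1–33 → 33 bp
  34–72 → 39 bp
  73–90 → 18 bp
Sorted largest to smallest: 39, 33, 18 bp.

39, 33, 18 bp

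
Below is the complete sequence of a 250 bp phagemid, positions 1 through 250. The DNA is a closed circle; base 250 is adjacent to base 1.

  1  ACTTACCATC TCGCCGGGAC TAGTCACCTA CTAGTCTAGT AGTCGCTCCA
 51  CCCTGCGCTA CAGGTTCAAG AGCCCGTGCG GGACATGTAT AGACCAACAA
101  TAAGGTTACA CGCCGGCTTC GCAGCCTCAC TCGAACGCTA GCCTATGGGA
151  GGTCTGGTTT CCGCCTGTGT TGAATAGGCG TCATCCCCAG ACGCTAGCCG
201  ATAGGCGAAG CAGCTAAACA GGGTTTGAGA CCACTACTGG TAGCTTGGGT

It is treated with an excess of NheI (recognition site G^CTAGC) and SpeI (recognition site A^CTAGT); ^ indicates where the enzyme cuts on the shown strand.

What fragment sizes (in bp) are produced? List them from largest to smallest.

107, 76, 56, 11 bp

NheI sites (GCTAGC) start at positions 137, 193.
NheI cuts after the first base of each site, so after positions 137, 193.
SpeI sites (ACTAGT) start at positions 19, 30.
SpeI cuts after the first base of each site, so after positions 19, 30.
Combined cut positions: 19, 30, 137, 193.
Circular molecule, 4 cuts → 4 fragments:
  20–30 → 11 bp
  31–137 → 107 bp
  138–193 → 56 bp
  194–250 then 1–19 → 57 + 19 = 76 bp
Sorted largest to smallest: 107, 76, 56, 11 bp.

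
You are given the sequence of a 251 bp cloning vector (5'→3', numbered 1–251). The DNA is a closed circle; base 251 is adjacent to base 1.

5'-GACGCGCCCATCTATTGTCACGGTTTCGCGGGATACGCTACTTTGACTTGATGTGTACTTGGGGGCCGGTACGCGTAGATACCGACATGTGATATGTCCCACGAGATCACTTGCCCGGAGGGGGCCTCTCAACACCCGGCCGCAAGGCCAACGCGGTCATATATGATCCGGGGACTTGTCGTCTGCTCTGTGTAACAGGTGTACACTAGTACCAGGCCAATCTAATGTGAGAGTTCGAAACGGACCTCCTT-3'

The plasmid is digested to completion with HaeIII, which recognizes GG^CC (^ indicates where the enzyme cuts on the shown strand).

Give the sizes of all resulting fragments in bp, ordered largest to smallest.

HaeIII sites (GGCC) start at positions 64, 123, 138, 146, 215.
HaeIII cuts after base 2 of each site, so after positions 65, 124, 139, 147, 216.
Circular molecule, 5 cuts → 5 fragments:
  66–124 → 59 bp
  125–139 → 15 bp
  140–147 → 8 bp
  148–216 → 69 bp
  217–251 then 1–65 → 35 + 65 = 100 bp
Sorted largest to smallest: 100, 69, 59, 15, 8 bp.

100, 69, 59, 15, 8 bp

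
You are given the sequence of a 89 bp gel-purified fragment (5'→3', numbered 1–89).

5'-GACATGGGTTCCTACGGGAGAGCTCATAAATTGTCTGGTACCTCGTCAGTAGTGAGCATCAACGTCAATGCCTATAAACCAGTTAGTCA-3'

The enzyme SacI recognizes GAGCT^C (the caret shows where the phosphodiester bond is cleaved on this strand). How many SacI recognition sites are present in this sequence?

1

GAGCTC occurs starting at position 20.
SacI cuts at 1 site.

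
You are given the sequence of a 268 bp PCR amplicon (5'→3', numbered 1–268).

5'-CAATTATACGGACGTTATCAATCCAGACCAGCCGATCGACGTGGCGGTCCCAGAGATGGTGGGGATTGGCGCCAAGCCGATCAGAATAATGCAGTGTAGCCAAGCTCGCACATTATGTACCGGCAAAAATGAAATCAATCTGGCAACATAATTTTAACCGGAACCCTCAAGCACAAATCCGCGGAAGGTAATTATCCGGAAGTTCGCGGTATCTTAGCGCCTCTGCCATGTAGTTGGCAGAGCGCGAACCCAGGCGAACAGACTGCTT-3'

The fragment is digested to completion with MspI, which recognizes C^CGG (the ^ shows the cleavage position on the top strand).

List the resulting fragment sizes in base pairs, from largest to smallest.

120, 72, 38, 38 bp

MspI sites (CCGG) start at positions 120, 158, 196.
MspI cuts after the first base of each site, so after positions 120, 158, 196.
Linear molecule, 3 cuts → 4 fragments:
  1–120 → 120 bp
  121–158 → 38 bp
  159–196 → 38 bp
  197–268 → 72 bp
Sorted largest to smallest: 120, 72, 38, 38 bp.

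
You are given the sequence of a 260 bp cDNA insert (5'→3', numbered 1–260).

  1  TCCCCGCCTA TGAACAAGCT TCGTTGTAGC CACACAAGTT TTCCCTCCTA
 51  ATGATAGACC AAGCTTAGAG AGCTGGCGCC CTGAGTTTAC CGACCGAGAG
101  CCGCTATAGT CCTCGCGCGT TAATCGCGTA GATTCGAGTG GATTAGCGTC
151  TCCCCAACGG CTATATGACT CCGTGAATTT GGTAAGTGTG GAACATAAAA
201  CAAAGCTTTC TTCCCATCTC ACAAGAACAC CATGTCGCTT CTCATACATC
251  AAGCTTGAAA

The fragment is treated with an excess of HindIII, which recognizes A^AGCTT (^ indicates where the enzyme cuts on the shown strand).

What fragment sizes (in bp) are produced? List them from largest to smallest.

HindIII sites (AAGCTT) start at positions 16, 61, 203, 251.
HindIII cuts after the first base of each site, so after positions 16, 61, 203, 251.
Linear molecule, 4 cuts → 5 fragments:
  1–16 → 16 bp
  17–61 → 45 bp
  62–203 → 142 bp
  204–251 → 48 bp
  252–260 → 9 bp
Sorted largest to smallest: 142, 48, 45, 16, 9 bp.

142, 48, 45, 16, 9 bp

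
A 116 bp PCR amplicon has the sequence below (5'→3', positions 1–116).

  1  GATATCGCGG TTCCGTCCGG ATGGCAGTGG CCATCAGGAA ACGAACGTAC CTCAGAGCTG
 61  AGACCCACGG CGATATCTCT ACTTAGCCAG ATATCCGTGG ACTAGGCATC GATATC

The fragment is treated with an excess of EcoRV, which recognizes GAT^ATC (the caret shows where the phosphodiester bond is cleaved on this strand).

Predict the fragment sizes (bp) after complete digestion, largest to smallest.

71, 21, 18, 3, 3 bp

EcoRV sites (GATATC) start at positions 1, 72, 90, 111.
EcoRV cuts after base 3 of each site, so after positions 3, 74, 92, 113.
Linear molecule, 4 cuts → 5 fragments:
  1–3 → 3 bp
  4–74 → 71 bp
  75–92 → 18 bp
  93–113 → 21 bp
  114–116 → 3 bp
Sorted largest to smallest: 71, 21, 18, 3, 3 bp.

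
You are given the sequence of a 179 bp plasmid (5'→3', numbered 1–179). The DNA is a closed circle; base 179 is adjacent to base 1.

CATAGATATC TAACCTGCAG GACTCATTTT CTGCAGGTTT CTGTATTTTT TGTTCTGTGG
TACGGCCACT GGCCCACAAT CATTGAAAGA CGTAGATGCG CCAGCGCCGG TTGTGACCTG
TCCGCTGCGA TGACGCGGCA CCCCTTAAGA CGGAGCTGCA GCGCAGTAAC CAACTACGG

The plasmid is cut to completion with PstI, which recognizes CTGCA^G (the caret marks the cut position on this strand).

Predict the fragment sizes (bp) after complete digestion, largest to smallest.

PstI sites (CTGCAG) start at positions 15, 31, 156.
PstI cuts after base 5 of each site (before the last base), so after positions 19, 35, 160.
Circular molecule, 3 cuts → 3 fragments:
  20–35 → 16 bp
  36–160 → 125 bp
  161–179 then 1–19 → 19 + 19 = 38 bp
Sorted largest to smallest: 125, 38, 16 bp.

125, 38, 16 bp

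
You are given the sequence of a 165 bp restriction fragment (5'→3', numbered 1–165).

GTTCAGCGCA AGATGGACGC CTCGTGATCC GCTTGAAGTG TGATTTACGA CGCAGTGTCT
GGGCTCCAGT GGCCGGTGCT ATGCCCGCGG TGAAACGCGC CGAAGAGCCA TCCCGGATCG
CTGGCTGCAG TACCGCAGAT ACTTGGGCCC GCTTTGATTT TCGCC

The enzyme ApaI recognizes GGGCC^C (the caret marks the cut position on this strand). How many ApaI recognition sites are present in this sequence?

1

GGGCCC occurs starting at position 145.
ApaI cuts at 1 site.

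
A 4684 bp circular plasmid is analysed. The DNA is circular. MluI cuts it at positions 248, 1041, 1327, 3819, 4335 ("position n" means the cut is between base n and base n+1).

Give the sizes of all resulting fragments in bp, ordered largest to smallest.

Circular molecule, 5 cuts → 5 fragments:
  1041 − 248 = 793 bp
  1327 − 1041 = 286 bp
  3819 − 1327 = 2492 bp
  4335 − 3819 = 516 bp
  wrap: 4684 − 4335 + 248 = 597 bp
Sorted largest to smallest: 2492, 793, 597, 516, 286 bp.

2492, 793, 597, 516, 286 bp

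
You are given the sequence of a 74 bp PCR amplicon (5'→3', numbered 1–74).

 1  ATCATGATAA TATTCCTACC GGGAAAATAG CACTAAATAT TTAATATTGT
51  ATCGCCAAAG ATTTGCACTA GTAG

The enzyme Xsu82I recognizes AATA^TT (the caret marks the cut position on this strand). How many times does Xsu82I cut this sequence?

AATATT occurs starting at positions 9, 36, 43.
Xsu82I cuts at 3 sites.

3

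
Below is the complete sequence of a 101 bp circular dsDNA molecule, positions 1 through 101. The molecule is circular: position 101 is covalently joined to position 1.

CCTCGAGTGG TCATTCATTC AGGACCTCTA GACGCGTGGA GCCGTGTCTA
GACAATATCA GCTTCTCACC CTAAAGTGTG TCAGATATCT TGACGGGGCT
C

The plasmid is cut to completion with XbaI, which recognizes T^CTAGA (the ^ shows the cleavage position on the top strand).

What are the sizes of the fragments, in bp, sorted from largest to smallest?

XbaI sites (TCTAGA) start at positions 27, 47.
XbaI cuts after the first base of each site, so after positions 27, 47.
Circular molecule, 2 cuts → 2 fragments:
  28–47 → 20 bp
  48–101 then 1–27 → 54 + 27 = 81 bp
Sorted largest to smallest: 81, 20 bp.

81, 20 bp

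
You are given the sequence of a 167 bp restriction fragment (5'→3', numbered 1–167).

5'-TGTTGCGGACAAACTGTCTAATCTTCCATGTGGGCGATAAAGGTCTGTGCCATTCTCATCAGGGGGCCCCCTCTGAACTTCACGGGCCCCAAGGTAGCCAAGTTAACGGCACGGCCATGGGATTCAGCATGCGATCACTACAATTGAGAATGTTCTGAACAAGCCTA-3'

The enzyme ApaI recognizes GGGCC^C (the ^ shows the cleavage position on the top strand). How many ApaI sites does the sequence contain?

GGGCCC occurs starting at positions 64, 84.
ApaI cuts at 2 sites.

2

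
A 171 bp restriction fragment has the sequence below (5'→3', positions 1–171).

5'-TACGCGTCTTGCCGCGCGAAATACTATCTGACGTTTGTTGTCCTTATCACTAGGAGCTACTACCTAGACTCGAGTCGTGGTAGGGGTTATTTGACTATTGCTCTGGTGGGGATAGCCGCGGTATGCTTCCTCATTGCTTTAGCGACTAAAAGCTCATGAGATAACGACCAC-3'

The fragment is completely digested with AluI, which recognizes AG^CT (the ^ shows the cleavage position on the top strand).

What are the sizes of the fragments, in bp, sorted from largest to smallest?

96, 56, 19 bp

AluI sites (AGCT) start at positions 55, 151.
AluI cuts after base 2 of each site, so after positions 56, 152.
Linear molecule, 2 cuts → 3 fragments:
  1–56 → 56 bp
  57–152 → 96 bp
  153–171 → 19 bp
Sorted largest to smallest: 96, 56, 19 bp.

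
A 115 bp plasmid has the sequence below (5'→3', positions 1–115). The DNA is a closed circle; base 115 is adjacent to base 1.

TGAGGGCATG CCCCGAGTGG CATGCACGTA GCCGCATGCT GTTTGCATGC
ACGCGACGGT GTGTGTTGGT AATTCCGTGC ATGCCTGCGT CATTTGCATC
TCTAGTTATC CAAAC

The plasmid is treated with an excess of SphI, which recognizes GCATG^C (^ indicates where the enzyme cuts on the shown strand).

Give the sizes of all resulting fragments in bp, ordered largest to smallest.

42, 34, 14, 14, 11 bp

SphI sites (GCATGC) start at positions 6, 20, 34, 45, 79.
SphI cuts after base 5 of each site (before the last base), so after positions 10, 24, 38, 49, 83.
Circular molecule, 5 cuts → 5 fragments:
  11–24 → 14 bp
  25–38 → 14 bp
  39–49 → 11 bp
  50–83 → 34 bp
  84–115 then 1–10 → 32 + 10 = 42 bp
Sorted largest to smallest: 42, 34, 14, 14, 11 bp.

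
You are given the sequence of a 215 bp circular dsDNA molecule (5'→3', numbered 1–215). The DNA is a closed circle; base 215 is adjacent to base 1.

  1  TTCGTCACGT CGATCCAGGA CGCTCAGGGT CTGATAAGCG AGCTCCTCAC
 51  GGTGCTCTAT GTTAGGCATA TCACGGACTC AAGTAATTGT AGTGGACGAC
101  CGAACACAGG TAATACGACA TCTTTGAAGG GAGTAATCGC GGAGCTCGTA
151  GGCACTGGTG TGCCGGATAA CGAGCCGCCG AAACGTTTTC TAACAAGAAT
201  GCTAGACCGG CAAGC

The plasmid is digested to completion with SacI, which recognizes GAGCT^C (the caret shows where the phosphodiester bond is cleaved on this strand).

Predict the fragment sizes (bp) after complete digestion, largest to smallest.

SacI sites (GAGCTC) start at positions 40, 142.
SacI cuts after base 5 of each site (before the last base), so after positions 44, 146.
Circular molecule, 2 cuts → 2 fragments:
  45–146 → 102 bp
  147–215 then 1–44 → 69 + 44 = 113 bp
Sorted largest to smallest: 113, 102 bp.

113, 102 bp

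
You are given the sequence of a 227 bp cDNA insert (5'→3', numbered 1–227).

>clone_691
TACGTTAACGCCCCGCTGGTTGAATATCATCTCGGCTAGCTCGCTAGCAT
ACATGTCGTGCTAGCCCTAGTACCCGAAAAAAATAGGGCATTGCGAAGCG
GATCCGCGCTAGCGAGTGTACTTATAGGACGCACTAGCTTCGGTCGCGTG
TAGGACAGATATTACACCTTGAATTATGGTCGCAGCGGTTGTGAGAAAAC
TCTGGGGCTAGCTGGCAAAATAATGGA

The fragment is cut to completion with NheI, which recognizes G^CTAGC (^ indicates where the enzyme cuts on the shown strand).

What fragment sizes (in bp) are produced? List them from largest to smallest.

NheI sites (GCTAGC) start at positions 35, 43, 60, 108, 207.
NheI cuts after the first base of each site, so after positions 35, 43, 60, 108, 207.
Linear molecule, 5 cuts → 6 fragments:
  1–35 → 35 bp
  36–43 → 8 bp
  44–60 → 17 bp
  61–108 → 48 bp
  109–207 → 99 bp
  208–227 → 20 bp
Sorted largest to smallest: 99, 48, 35, 20, 17, 8 bp.

99, 48, 35, 20, 17, 8 bp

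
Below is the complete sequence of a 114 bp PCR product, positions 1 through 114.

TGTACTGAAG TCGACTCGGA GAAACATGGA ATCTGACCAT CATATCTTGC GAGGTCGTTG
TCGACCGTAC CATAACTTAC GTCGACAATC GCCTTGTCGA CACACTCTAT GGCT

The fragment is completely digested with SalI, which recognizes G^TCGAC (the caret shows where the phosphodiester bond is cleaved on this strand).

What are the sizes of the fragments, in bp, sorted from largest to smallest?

SalI sites (GTCGAC) start at positions 10, 60, 81, 96.
SalI cuts after the first base of each site, so after positions 10, 60, 81, 96.
Linear molecule, 4 cuts → 5 fragments:
  1–10 → 10 bp
  11–60 → 50 bp
  61–81 → 21 bp
  82–96 → 15 bp
  97–114 → 18 bp
Sorted largest to smallest: 50, 21, 18, 15, 10 bp.

50, 21, 18, 15, 10 bp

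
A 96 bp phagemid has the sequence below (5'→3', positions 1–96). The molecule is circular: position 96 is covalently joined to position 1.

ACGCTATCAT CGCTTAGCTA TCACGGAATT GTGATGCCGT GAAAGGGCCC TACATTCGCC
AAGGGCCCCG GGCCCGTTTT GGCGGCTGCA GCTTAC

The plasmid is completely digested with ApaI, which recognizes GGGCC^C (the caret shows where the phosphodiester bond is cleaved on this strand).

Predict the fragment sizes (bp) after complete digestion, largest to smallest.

ApaI sites (GGGCCC) start at positions 45, 63, 70.
ApaI cuts after base 5 of each site (before the last base), so after positions 49, 67, 74.
Circular molecule, 3 cuts → 3 fragments:
  50–67 → 18 bp
  68–74 → 7 bp
  75–96 then 1–49 → 22 + 49 = 71 bp
Sorted largest to smallest: 71, 18, 7 bp.

71, 18, 7 bp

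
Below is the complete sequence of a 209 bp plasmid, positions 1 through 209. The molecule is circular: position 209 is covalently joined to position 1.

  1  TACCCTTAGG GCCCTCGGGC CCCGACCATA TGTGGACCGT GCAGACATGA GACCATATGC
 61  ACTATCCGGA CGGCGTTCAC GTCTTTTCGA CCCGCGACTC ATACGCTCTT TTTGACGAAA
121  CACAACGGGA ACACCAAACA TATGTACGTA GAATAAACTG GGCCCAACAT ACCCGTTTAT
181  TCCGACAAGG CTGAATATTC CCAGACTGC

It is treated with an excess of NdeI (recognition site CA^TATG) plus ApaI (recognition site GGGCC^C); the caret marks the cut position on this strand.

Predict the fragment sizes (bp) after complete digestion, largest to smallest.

NdeI sites (CATATG) start at positions 27, 54, 139.
NdeI cuts after base 2 of each site, so after positions 28, 55, 140.
ApaI sites (GGGCCC) start at positions 9, 17, 160.
ApaI cuts after base 5 of each site (before the last base), so after positions 13, 21, 164.
Combined cut positions: 13, 21, 28, 55, 140, 164.
Circular molecule, 6 cuts → 6 fragments:
  14–21 → 8 bp
  22–28 → 7 bp
  29–55 → 27 bp
  56–140 → 85 bp
  141–164 → 24 bp
  165–209 then 1–13 → 45 + 13 = 58 bp
Sorted largest to smallest: 85, 58, 27, 24, 8, 7 bp.

85, 58, 27, 24, 8, 7 bp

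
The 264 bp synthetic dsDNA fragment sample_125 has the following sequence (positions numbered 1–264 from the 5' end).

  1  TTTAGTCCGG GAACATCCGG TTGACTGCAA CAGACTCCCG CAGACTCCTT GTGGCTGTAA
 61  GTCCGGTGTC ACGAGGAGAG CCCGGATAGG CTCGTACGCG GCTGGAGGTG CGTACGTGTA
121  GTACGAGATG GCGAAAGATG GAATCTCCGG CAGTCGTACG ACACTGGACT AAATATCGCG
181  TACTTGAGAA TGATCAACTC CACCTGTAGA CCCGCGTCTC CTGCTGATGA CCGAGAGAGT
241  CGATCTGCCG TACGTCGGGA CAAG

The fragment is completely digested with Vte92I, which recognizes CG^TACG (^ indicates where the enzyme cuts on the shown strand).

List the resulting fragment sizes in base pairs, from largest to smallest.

Vte92I sites (CGTACG) start at positions 93, 111, 155, 249.
Vte92I cuts after base 2 of each site, so after positions 94, 112, 156, 250.
Linear molecule, 4 cuts → 5 fragments:
  1–94 → 94 bp
  95–112 → 18 bp
  113–156 → 44 bp
  157–250 → 94 bp
  251–264 → 14 bp
Sorted largest to smallest: 94, 94, 44, 18, 14 bp.

94, 94, 44, 18, 14 bp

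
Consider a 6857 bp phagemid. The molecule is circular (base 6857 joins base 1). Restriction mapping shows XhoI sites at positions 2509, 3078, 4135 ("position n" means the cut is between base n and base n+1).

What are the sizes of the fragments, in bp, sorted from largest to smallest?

5231, 1057, 569 bp

Circular molecule, 3 cuts → 3 fragments:
  3078 − 2509 = 569 bp
  4135 − 3078 = 1057 bp
  wrap: 6857 − 4135 + 2509 = 5231 bp
Sorted largest to smallest: 5231, 1057, 569 bp.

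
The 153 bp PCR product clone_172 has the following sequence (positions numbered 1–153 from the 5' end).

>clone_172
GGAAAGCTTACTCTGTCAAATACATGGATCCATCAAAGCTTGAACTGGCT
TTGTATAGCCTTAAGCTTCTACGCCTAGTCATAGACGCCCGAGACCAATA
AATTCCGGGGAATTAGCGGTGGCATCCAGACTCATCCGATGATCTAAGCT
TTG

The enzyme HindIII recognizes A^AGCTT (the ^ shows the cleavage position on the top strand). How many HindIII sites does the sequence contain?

4

AAGCTT occurs starting at positions 4, 36, 63, 146.
HindIII cuts at 4 sites.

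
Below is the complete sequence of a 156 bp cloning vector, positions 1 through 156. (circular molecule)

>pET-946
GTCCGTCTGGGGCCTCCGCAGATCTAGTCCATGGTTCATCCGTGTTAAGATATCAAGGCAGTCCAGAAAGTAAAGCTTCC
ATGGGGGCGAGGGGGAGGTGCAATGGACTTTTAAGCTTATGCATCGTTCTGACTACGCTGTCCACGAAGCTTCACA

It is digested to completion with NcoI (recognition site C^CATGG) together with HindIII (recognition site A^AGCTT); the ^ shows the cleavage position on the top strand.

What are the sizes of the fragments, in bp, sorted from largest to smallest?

44, 38, 34, 34, 6 bp

NcoI sites (CCATGG) start at positions 29, 79.
NcoI cuts after the first base of each site, so after positions 29, 79.
HindIII sites (AAGCTT) start at positions 73, 113, 147.
HindIII cuts after the first base of each site, so after positions 73, 113, 147.
Combined cut positions: 29, 73, 79, 113, 147.
Circular molecule, 5 cuts → 5 fragments:
  30–73 → 44 bp
  74–79 → 6 bp
  80–113 → 34 bp
  114–147 → 34 bp
  148–156 then 1–29 → 9 + 29 = 38 bp
Sorted largest to smallest: 44, 38, 34, 34, 6 bp.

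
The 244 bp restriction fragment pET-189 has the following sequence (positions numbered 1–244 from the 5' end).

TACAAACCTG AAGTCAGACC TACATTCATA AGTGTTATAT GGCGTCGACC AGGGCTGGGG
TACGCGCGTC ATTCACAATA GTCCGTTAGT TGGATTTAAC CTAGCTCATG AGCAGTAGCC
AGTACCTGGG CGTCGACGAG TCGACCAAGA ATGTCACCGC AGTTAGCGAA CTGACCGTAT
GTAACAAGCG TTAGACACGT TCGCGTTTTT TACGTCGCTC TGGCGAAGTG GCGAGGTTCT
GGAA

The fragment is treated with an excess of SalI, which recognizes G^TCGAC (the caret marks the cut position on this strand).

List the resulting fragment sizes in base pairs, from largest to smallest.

SalI sites (GTCGAC) start at positions 44, 132, 140.
SalI cuts after the first base of each site, so after positions 44, 132, 140.
Linear molecule, 3 cuts → 4 fragments:
  1–44 → 44 bp
  45–132 → 88 bp
  133–140 → 8 bp
  141–244 → 104 bp
Sorted largest to smallest: 104, 88, 44, 8 bp.

104, 88, 44, 8 bp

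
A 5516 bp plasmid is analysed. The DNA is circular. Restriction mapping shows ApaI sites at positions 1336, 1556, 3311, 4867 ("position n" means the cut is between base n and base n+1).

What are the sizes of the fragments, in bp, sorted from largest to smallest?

1985, 1755, 1556, 220 bp

Circular molecule, 4 cuts → 4 fragments:
  1556 − 1336 = 220 bp
  3311 − 1556 = 1755 bp
  4867 − 3311 = 1556 bp
  wrap: 5516 − 4867 + 1336 = 1985 bp
Sorted largest to smallest: 1985, 1755, 1556, 220 bp.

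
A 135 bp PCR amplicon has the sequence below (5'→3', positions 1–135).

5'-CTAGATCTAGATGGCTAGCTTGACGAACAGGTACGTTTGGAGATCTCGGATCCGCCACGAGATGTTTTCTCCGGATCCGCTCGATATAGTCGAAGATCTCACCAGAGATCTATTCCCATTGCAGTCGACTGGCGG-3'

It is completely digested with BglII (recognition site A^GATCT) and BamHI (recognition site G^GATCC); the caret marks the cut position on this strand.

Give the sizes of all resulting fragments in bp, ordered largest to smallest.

BglII sites (AGATCT) start at positions 3, 41, 94, 106.
BglII cuts after the first base of each site, so after positions 3, 41, 94, 106.
BamHI sites (GGATCC) start at positions 48, 73.
BamHI cuts after the first base of each site, so after positions 48, 73.
Combined cut positions: 3, 41, 48, 73, 94, 106.
Linear molecule, 6 cuts → 7 fragments:
  1–3 → 3 bp
  4–41 → 38 bp
  42–48 → 7 bp
  49–73 → 25 bp
  74–94 → 21 bp
  95–106 → 12 bp
  107–135 → 29 bp
Sorted largest to smallest: 38, 29, 25, 21, 12, 7, 3 bp.

38, 29, 25, 21, 12, 7, 3 bp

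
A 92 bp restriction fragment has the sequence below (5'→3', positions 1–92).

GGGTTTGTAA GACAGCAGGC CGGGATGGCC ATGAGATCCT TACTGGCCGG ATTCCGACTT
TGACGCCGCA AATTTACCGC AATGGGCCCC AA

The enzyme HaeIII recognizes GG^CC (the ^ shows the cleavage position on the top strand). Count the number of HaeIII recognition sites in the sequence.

GGCC occurs starting at positions 18, 27, 45, 85.
HaeIII cuts at 4 sites.

4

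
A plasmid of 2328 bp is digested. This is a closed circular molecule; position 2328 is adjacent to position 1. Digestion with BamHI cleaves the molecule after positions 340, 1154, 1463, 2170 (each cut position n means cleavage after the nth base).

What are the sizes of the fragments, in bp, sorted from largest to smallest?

Circular molecule, 4 cuts → 4 fragments:
  1154 − 340 = 814 bp
  1463 − 1154 = 309 bp
  2170 − 1463 = 707 bp
  wrap: 2328 − 2170 + 340 = 498 bp
Sorted largest to smallest: 814, 707, 498, 309 bp.

814, 707, 498, 309 bp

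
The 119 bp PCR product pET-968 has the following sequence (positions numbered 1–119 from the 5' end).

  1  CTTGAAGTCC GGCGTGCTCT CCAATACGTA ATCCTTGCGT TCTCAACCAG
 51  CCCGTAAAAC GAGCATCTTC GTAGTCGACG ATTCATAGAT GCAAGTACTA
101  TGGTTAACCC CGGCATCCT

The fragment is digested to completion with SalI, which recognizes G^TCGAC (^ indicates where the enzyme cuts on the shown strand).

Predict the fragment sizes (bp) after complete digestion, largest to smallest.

The SalI site (GTCGAC) starts at position 74.
SalI cuts after the first base of each site, so after position 74.
Linear molecule, 1 cut → 2 fragments:
  1–74 → 74 bp
  75–119 → 45 bp
Sorted largest to smallest: 74, 45 bp.

74, 45 bp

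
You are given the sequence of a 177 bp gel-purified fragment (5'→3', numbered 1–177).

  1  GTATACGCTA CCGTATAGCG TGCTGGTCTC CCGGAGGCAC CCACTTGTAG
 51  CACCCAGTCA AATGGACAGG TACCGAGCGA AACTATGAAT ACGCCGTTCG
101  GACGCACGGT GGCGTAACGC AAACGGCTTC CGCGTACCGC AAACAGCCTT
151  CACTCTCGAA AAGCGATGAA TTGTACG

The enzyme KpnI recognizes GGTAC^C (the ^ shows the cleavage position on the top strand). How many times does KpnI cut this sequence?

1

GGTACC occurs starting at position 69.
KpnI cuts at 1 site.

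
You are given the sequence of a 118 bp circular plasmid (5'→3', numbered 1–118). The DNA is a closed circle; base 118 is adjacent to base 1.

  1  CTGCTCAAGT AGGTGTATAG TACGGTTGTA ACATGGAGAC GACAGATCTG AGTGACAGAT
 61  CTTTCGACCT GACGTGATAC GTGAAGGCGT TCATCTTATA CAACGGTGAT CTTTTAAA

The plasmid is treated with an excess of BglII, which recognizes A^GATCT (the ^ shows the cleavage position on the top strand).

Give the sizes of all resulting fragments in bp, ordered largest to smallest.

BglII sites (AGATCT) start at positions 44, 57.
BglII cuts after the first base of each site, so after positions 44, 57.
Circular molecule, 2 cuts → 2 fragments:
  45–57 → 13 bp
  58–118 then 1–44 → 61 + 44 = 105 bp
Sorted largest to smallest: 105, 13 bp.

105, 13 bp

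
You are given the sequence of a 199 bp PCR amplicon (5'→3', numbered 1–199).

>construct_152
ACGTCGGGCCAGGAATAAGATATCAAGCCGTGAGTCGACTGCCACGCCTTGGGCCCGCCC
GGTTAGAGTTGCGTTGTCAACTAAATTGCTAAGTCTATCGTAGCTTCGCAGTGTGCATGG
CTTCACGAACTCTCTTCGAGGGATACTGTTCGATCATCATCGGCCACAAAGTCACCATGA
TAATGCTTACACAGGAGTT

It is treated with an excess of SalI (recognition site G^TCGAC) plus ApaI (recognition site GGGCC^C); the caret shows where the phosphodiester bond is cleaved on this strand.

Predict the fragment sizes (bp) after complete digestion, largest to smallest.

The SalI site (GTCGAC) starts at position 34.
SalI cuts after the first base of each site, so after position 34.
The ApaI site (GGGCCC) starts at position 51.
ApaI cuts after base 5 of each site (before the last base), so after position 55.
Combined cut positions: 34, 55.
Linear molecule, 2 cuts → 3 fragments:
  1–34 → 34 bp
  35–55 → 21 bp
  56–199 → 144 bp
Sorted largest to smallest: 144, 34, 21 bp.

144, 34, 21 bp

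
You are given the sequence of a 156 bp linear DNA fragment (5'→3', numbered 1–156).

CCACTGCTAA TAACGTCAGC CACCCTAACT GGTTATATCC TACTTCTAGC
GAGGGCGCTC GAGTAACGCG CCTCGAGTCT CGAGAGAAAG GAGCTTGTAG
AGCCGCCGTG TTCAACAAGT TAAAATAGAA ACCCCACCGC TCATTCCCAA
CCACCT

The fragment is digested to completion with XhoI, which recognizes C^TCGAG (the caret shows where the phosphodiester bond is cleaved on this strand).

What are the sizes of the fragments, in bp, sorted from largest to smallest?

77, 58, 14, 7 bp

XhoI sites (CTCGAG) start at positions 58, 72, 79.
XhoI cuts after the first base of each site, so after positions 58, 72, 79.
Linear molecule, 3 cuts → 4 fragments:
  1–58 → 58 bp
  59–72 → 14 bp
  73–79 → 7 bp
  80–156 → 77 bp
Sorted largest to smallest: 77, 58, 14, 7 bp.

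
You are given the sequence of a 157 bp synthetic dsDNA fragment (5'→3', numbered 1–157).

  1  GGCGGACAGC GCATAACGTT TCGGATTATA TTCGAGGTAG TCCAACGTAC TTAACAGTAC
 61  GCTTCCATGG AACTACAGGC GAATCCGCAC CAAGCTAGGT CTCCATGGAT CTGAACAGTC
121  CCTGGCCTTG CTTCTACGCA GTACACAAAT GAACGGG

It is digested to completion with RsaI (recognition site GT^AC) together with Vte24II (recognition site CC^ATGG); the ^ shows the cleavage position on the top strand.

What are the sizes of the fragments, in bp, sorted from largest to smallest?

48, 38, 38, 15, 10, 8 bp

RsaI sites (GTAC) start at positions 47, 57, 141.
RsaI cuts after base 2 of each site, so after positions 48, 58, 142.
Vte24II sites (CCATGG) start at positions 65, 103.
Vte24II cuts after base 2 of each site, so after positions 66, 104.
Combined cut positions: 48, 58, 66, 104, 142.
Linear molecule, 5 cuts → 6 fragments:
  1–48 → 48 bp
  49–58 → 10 bp
  59–66 → 8 bp
  67–104 → 38 bp
  105–142 → 38 bp
  143–157 → 15 bp
Sorted largest to smallest: 48, 38, 38, 15, 10, 8 bp.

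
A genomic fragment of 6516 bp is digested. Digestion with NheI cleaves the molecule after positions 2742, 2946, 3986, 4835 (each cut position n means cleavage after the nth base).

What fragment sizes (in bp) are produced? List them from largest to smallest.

2742, 1681, 1040, 849, 204 bp

Linear molecule, 4 cuts → 5 fragments:
  2742 − 0 = 2742 bp
  2946 − 2742 = 204 bp
  3986 − 2946 = 1040 bp
  4835 − 3986 = 849 bp
  6516 − 4835 = 1681 bp
Sorted largest to smallest: 2742, 1681, 1040, 849, 204 bp.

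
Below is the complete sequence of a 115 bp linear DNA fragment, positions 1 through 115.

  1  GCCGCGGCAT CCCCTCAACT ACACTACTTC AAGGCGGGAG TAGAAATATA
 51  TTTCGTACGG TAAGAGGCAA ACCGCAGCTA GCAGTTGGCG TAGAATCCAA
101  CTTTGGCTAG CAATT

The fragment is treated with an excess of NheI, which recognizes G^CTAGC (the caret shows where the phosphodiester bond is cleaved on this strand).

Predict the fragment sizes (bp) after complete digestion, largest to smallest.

77, 29, 9 bp

NheI sites (GCTAGC) start at positions 77, 106.
NheI cuts after the first base of each site, so after positions 77, 106.
Linear molecule, 2 cuts → 3 fragments:
  1–77 → 77 bp
  78–106 → 29 bp
  107–115 → 9 bp
Sorted largest to smallest: 77, 29, 9 bp.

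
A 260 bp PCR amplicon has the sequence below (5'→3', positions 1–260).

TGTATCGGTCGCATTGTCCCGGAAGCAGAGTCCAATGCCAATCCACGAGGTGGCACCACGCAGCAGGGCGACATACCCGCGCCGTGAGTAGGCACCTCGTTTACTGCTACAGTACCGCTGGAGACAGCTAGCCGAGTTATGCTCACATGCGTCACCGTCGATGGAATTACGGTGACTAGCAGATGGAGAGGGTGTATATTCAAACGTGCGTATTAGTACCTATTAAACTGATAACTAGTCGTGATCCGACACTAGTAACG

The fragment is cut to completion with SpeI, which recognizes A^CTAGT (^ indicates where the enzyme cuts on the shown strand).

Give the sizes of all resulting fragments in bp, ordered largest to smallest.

234, 17, 9 bp

SpeI sites (ACTAGT) start at positions 234, 251.
SpeI cuts after the first base of each site, so after positions 234, 251.
Linear molecule, 2 cuts → 3 fragments:
  1–234 → 234 bp
  235–251 → 17 bp
  252–260 → 9 bp
Sorted largest to smallest: 234, 17, 9 bp.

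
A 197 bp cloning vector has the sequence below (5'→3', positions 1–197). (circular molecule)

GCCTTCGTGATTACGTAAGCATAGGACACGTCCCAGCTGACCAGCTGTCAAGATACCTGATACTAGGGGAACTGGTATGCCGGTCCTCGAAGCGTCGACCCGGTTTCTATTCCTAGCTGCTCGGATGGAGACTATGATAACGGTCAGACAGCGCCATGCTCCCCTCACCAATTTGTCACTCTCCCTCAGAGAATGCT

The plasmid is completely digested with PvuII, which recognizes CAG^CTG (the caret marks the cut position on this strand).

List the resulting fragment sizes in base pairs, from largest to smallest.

PvuII sites (CAGCTG) start at positions 34, 42.
PvuII cuts after base 3 of each site, so after positions 36, 44.
Circular molecule, 2 cuts → 2 fragments:
  37–44 → 8 bp
  45–197 then 1–36 → 153 + 36 = 189 bp
Sorted largest to smallest: 189, 8 bp.

189, 8 bp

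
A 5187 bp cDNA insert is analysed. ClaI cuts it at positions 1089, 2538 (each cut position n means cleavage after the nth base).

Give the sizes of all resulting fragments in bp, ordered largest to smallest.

Linear molecule, 2 cuts → 3 fragments:
  1089 − 0 = 1089 bp
  2538 − 1089 = 1449 bp
  5187 − 2538 = 2649 bp
Sorted largest to smallest: 2649, 1449, 1089 bp.

2649, 1449, 1089 bp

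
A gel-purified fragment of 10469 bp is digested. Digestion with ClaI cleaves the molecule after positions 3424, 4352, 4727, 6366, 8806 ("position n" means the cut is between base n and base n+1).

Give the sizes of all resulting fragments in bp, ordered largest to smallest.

3424, 2440, 1663, 1639, 928, 375 bp

Linear molecule, 5 cuts → 6 fragments:
  3424 − 0 = 3424 bp
  4352 − 3424 = 928 bp
  4727 − 4352 = 375 bp
  6366 − 4727 = 1639 bp
  8806 − 6366 = 2440 bp
  10469 − 8806 = 1663 bp
Sorted largest to smallest: 3424, 2440, 1663, 1639, 928, 375 bp.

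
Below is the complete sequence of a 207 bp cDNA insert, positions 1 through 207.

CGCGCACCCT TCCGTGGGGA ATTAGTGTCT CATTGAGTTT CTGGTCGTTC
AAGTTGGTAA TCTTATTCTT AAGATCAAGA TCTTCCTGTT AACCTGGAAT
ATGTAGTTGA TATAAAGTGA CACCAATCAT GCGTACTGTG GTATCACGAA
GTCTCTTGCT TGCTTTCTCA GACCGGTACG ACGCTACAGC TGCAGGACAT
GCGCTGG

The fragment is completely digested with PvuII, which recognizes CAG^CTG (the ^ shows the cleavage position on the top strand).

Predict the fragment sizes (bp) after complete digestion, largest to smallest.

189, 18 bp

The PvuII site (CAGCTG) starts at position 187.
PvuII cuts after base 3 of each site, so after position 189.
Linear molecule, 1 cut → 2 fragments:
  1–189 → 189 bp
  190–207 → 18 bp
Sorted largest to smallest: 189, 18 bp.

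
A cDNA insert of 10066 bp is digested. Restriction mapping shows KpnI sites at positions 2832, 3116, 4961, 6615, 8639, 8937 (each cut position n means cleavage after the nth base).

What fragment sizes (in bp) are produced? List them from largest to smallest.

2832, 2024, 1845, 1654, 1129, 298, 284 bp

Linear molecule, 6 cuts → 7 fragments:
  2832 − 0 = 2832 bp
  3116 − 2832 = 284 bp
  4961 − 3116 = 1845 bp
  6615 − 4961 = 1654 bp
  8639 − 6615 = 2024 bp
  8937 − 8639 = 298 bp
  10066 − 8937 = 1129 bp
Sorted largest to smallest: 2832, 2024, 1845, 1654, 1129, 298, 284 bp.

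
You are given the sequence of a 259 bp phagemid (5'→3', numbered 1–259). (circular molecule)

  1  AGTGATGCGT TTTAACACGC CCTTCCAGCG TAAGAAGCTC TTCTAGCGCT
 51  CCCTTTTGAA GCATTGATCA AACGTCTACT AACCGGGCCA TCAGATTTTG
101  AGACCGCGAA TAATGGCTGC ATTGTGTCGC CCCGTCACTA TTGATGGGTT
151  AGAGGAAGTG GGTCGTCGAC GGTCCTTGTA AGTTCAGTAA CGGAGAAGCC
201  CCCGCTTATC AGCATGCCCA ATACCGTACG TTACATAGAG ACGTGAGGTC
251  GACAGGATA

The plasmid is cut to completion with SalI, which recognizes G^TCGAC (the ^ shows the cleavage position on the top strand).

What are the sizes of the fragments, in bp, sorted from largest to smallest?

176, 83 bp

SalI sites (GTCGAC) start at positions 165, 248.
SalI cuts after the first base of each site, so after positions 165, 248.
Circular molecule, 2 cuts → 2 fragments:
  166–248 → 83 bp
  249–259 then 1–165 → 11 + 165 = 176 bp
Sorted largest to smallest: 176, 83 bp.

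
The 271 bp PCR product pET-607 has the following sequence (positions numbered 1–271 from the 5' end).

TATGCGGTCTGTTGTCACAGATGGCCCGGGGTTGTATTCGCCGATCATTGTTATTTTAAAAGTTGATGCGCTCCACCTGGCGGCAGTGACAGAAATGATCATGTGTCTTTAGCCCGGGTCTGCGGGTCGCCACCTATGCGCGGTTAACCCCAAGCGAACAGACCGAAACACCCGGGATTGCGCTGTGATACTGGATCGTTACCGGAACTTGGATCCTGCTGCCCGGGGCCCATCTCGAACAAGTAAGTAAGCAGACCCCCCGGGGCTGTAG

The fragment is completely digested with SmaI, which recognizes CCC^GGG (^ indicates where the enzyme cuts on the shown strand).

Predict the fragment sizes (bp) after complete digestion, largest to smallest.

SmaI sites (CCCGGG) start at positions 25, 113, 171, 222, 259.
SmaI cuts after base 3 of each site, so after positions 27, 115, 173, 224, 261.
Linear molecule, 5 cuts → 6 fragments:
  1–27 → 27 bp
  28–115 → 88 bp
  116–173 → 58 bp
  174–224 → 51 bp
  225–261 → 37 bp
  262–271 → 10 bp
Sorted largest to smallest: 88, 58, 51, 37, 27, 10 bp.

88, 58, 51, 37, 27, 10 bp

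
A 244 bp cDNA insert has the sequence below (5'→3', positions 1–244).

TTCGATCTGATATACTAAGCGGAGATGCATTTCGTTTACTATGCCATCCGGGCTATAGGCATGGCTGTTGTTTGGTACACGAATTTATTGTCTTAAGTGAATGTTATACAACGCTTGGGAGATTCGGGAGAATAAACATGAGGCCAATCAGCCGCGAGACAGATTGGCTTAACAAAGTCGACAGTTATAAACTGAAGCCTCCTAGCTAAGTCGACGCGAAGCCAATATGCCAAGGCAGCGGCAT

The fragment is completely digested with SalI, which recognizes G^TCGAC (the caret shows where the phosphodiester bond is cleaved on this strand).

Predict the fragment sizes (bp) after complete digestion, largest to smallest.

177, 34, 33 bp

SalI sites (GTCGAC) start at positions 177, 210.
SalI cuts after the first base of each site, so after positions 177, 210.
Linear molecule, 2 cuts → 3 fragments:
  1–177 → 177 bp
  178–210 → 33 bp
  211–244 → 34 bp
Sorted largest to smallest: 177, 34, 33 bp.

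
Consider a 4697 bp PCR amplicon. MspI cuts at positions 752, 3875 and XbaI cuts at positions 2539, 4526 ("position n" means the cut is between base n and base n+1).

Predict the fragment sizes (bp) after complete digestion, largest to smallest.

Combined cut positions (sorted): 752, 2539, 3875, 4526.
Linear molecule, 4 cuts → 5 fragments:
  752 − 0 = 752 bp
  2539 − 752 = 1787 bp
  3875 − 2539 = 1336 bp
  4526 − 3875 = 651 bp
  4697 − 4526 = 171 bp
Sorted largest to smallest: 1787, 1336, 752, 651, 171 bp.

1787, 1336, 752, 651, 171 bp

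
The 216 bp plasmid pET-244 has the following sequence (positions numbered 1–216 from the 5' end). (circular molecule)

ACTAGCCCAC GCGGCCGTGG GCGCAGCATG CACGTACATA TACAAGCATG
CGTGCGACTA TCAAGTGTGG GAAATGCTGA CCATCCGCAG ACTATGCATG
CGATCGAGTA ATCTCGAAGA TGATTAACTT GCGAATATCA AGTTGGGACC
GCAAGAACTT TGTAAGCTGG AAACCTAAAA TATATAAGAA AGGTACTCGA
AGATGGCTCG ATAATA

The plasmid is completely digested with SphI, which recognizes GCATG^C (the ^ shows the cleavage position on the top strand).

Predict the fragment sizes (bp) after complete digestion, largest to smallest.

146, 50, 20 bp

SphI sites (GCATGC) start at positions 26, 46, 96.
SphI cuts after base 5 of each site (before the last base), so after positions 30, 50, 100.
Circular molecule, 3 cuts → 3 fragments:
  31–50 → 20 bp
  51–100 → 50 bp
  101–216 then 1–30 → 116 + 30 = 146 bp
Sorted largest to smallest: 146, 50, 20 bp.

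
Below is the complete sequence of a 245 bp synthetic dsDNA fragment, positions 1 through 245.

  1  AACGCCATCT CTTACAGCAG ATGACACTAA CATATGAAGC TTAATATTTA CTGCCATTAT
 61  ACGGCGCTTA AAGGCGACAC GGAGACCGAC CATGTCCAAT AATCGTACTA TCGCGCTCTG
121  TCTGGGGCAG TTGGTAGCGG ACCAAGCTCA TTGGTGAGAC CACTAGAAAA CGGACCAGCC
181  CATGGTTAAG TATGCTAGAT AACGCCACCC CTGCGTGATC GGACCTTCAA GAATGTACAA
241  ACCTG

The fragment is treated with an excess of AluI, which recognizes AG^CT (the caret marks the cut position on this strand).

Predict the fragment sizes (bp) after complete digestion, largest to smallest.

107, 99, 39 bp

AluI sites (AGCT) start at positions 38, 145.
AluI cuts after base 2 of each site, so after positions 39, 146.
Linear molecule, 2 cuts → 3 fragments:
  1–39 → 39 bp
  40–146 → 107 bp
  147–245 → 99 bp
Sorted largest to smallest: 107, 99, 39 bp.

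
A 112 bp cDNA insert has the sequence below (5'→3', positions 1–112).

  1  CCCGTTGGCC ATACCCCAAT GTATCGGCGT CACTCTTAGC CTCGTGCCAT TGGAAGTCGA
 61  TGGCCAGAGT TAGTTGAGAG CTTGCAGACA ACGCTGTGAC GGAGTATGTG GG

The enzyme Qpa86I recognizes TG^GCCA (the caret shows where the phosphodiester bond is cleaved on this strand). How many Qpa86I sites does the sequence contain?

2

TGGCCA occurs starting at positions 6, 61.
Qpa86I cuts at 2 sites.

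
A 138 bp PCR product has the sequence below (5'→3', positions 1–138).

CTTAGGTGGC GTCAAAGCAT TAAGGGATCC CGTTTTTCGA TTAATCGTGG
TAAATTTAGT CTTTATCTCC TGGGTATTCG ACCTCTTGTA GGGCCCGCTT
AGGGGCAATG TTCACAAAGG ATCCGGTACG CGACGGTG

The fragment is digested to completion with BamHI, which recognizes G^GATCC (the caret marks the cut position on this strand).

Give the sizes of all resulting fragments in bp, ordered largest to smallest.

BamHI sites (GGATCC) start at positions 25, 119.
BamHI cuts after the first base of each site, so after positions 25, 119.
Linear molecule, 2 cuts → 3 fragments:
  1–25 → 25 bp
  26–119 → 94 bp
  120–138 → 19 bp
Sorted largest to smallest: 94, 25, 19 bp.

94, 25, 19 bp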